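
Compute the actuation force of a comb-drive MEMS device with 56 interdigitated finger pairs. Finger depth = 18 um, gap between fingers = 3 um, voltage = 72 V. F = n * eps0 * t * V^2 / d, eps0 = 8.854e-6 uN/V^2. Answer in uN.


Step 1: Parameters: n=56, eps0=8.854e-6 uN/V^2, t=18 um, V=72 V, d=3 um
Step 2: V^2 = 5184
Step 3: F = 56 * 8.854e-6 * 18 * 5184 / 3
F = 15.422 uN


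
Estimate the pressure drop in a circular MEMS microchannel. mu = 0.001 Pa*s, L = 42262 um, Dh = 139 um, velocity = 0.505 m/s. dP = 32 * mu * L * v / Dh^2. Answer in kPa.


Step 1: Convert to SI: L = 42262e-6 m, Dh = 139e-6 m
Step 2: dP = 32 * 0.001 * 42262e-6 * 0.505 / (139e-6)^2
Step 3: dP = 35347.75 Pa
Step 4: Convert to kPa: dP = 35.35 kPa


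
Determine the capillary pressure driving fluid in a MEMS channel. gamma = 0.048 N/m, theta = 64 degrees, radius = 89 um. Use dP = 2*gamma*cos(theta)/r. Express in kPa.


Step 1: cos(64 deg) = 0.4384
Step 2: Convert r to m: r = 89e-6 m
Step 3: dP = 2 * 0.048 * 0.4384 / 89e-6 = 472.9 Pa
Step 4: Convert Pa to kPa (divide by 1000).
dP = 0.47 kPa


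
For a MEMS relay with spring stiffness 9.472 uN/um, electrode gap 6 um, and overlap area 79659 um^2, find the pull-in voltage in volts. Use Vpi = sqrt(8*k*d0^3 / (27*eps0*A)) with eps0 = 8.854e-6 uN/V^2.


Step 1: Compute numerator: 8 * k * d0^3 = 8 * 9.472 * 6^3 = 16367.616
Step 2: Compute denominator: 27 * eps0 * A = 27 * 8.854e-6 * 79659 = 19.043121
Step 3: Vpi = sqrt(16367.616 / 19.043121)
Vpi = 29.32 V


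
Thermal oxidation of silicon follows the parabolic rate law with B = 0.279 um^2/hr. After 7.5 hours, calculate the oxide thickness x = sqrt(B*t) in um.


Step 1: Compute B*t = 0.279 * 7.5 = 2.0925
Step 2: x = sqrt(2.0925)
x = 1.447 um


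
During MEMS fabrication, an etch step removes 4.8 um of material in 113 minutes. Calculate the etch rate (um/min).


Step 1: Etch rate = depth / time
Step 2: rate = 4.8 / 113
rate = 0.042 um/min


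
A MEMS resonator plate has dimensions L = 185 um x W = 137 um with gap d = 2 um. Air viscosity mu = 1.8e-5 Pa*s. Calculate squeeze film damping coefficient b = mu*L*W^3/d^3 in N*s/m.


Step 1: Convert to SI.
L = 185e-6 m, W = 137e-6 m, d = 2e-6 m
Step 2: W^3 = (137e-6)^3 = 2.57e-12 m^3
Step 3: d^3 = (2e-6)^3 = 8.00e-18 m^3
Step 4: b = 1.8e-5 * 185e-6 * 2.57e-12 / 8.00e-18
b = 1.07e-03 N*s/m


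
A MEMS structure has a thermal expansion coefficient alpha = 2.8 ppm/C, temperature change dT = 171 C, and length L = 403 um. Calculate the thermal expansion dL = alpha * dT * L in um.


Step 1: Convert CTE: alpha = 2.8 ppm/C = 2.8e-6 /C
Step 2: dL = 2.8e-6 * 171 * 403
dL = 0.193 um


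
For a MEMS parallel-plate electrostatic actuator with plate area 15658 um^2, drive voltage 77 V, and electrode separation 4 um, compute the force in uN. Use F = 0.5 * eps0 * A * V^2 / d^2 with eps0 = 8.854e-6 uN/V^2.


Step 1: Identify parameters.
eps0 = 8.854e-6 uN/V^2, A = 15658 um^2, V = 77 V, d = 4 um
Step 2: Compute V^2 = 77^2 = 5929
Step 3: Compute d^2 = 4^2 = 16
Step 4: F = 0.5 * 8.854e-6 * 15658 * 5929 / 16
F = 25.687 uN


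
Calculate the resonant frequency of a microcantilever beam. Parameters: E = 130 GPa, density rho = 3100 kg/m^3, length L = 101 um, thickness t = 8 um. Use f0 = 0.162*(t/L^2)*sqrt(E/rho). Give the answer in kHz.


Step 1: Convert units to SI.
t_SI = 8e-6 m, L_SI = 101e-6 m
Step 2: Calculate sqrt(E/rho).
sqrt(130e9 / 3100) = 6475.76 m/s
Step 3: Compute f0.
f0 = 0.162 * 8e-6 / (101e-6)^2 * 6475.76 = 822721.8 Hz = 822.72 kHz


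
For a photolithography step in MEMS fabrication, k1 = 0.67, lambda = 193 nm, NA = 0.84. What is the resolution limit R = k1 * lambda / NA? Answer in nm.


Step 1: Identify values: k1 = 0.67, lambda = 193 nm, NA = 0.84
Step 2: R = k1 * lambda / NA
R = 0.67 * 193 / 0.84
R = 153.9 nm


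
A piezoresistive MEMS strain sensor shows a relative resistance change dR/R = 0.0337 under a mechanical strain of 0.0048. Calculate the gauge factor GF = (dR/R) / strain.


Step 1: Identify values.
dR/R = 0.0337, strain = 0.0048
Step 2: GF = (dR/R) / strain = 0.0337 / 0.0048
GF = 7.0


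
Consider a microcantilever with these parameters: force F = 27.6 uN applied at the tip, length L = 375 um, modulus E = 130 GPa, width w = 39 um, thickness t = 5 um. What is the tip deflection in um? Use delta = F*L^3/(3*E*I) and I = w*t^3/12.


Step 1: Calculate the second moment of area.
I = w * t^3 / 12 = 39 * 5^3 / 12 = 406.25 um^4
Step 2: Convert E to consistent units (1 GPa = 1000 uN/um^2).
E = 130 GPa = 130000 uN/um^2
Step 3: Calculate tip deflection.
delta = F * L^3 / (3 * E * I)
delta = 27.6 * 375^3 / (3 * 130000 * 406.25)
delta = 9.1864 um


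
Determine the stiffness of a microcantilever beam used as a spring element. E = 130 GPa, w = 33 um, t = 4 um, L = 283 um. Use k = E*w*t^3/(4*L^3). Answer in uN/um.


Step 1: Convert E to consistent units (1 GPa = 1000 uN/um^2).
E = 130 GPa = 130000 uN/um^2
Step 2: Compute t^3 = 4^3 = 64
Step 3: Compute L^3 = 283^3 = 22665187
Step 4: k = 130000 * 33 * 64 / (4 * 22665187)
k = 3.0284 uN/um


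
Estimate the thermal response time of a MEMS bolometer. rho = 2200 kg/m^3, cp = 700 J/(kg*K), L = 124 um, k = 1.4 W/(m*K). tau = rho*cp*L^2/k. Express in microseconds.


Step 1: Convert L to m: L = 124e-6 m
Step 2: L^2 = (124e-6)^2 = 1.5376e-08 m^2
Step 3: tau = 2200 * 700 * 1.5376e-08 / 1.4 = 1.69136e-02 s
Step 4: Convert to microseconds (multiply by 1e6).
tau = 16913.6 us


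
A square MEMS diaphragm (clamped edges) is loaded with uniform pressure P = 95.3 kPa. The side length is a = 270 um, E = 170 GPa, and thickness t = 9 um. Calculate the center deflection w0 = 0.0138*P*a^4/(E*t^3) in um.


Step 1: Convert pressure to compatible units (E is in GPa, so P in GPa).
P = 95.3 kPa = 95.3e-6 GPa
Step 2: Compute numerator: 0.0138 * P * a^4.
a^4 = 270^4 = 5314410000
numerator = 0.0138 * 95.3e-6 * 5314410000 = 6.9892e+03
Step 3: Compute denominator: E * t^3 = 170 * 9^3 = 123930
Step 4: w0 = numerator / denominator = 6.9892e+03 / 123930 = 0.0564 um


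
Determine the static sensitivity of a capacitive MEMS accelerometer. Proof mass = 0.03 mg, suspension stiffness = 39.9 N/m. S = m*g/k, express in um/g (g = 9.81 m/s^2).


Step 1: Convert mass: m = 0.03 mg = 3.00e-08 kg
Step 2: S = m * g / k = 3.00e-08 * 9.81 / 39.9
Step 3: S = 7.38e-09 m/g
Step 4: Convert to um/g: S = 0.007 um/g


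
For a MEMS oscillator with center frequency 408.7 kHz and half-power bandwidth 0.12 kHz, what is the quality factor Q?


Step 1: Q = f0 / bandwidth
Step 2: Q = 408.7 / 0.12
Q = 3405.8


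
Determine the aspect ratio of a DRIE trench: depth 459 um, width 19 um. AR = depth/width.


Step 1: AR = depth / width
Step 2: AR = 459 / 19
AR = 24.2


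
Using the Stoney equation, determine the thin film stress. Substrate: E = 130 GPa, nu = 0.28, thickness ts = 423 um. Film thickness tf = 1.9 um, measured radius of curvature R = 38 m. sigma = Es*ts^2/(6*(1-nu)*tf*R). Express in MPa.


Step 1: Compute numerator: Es * ts^2 = 130 * 423^2 = 23260770 (GPa*um^2)
Step 2: Compute denominator (R in um): 6*(1-nu)*tf*R = 6*0.72*1.9*38e6 = 311904000.0 (um^2)
Step 3: sigma (GPa) = 23260770 / 311904000.0 = 7.4577e-02 GPa
Step 4: Convert to MPa (x1000): sigma = 74.6 MPa


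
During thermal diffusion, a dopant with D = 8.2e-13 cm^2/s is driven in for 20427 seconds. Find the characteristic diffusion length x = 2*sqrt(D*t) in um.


Step 1: Compute D*t = 8.2e-13 * 20427 = 1.675014e-08 cm^2
Step 2: sqrt(D*t) = 1.29422e-04 cm
Step 3: x = 2 * 1.29422e-04 cm = 2.58844e-04 cm
Step 4: Convert to um (1 cm = 1e4 um): x = 2.588 um


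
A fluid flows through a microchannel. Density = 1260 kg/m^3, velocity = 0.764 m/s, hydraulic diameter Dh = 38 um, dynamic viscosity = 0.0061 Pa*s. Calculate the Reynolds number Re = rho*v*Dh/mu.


Step 1: Convert Dh to meters: Dh = 38e-6 m
Step 2: Re = rho * v * Dh / mu
Re = 1260 * 0.764 * 38e-6 / 0.0061
Re = 5.997


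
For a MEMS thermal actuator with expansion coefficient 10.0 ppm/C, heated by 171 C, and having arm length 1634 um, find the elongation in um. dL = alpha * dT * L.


Step 1: Convert CTE: alpha = 10.0 ppm/C = 10.0e-6 /C
Step 2: dL = 10.0e-6 * 171 * 1634
dL = 2.7941 um


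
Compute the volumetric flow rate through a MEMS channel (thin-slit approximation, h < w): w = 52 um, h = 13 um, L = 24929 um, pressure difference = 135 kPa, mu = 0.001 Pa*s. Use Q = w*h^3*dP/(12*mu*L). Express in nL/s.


Step 1: Convert all dimensions to SI (meters).
w = 52e-6 m, h = 13e-6 m, L = 24929e-6 m, dP = 135e3 Pa
Step 2: Q = w * h^3 * dP / (12 * mu * L)
Q = 52e-6 * (13e-6)^3 * 135e3 / (12 * 0.001 * 24929e-6) = 5.155622e-11 m^3/s
Step 3: Convert Q from m^3/s to nL/s (1 m^3 = 1e12 nL, so multiply by 1e12).
Q = 51.556 nL/s


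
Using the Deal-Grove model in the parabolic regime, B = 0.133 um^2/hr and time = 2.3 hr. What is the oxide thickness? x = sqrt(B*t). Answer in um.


Step 1: Compute B*t = 0.133 * 2.3 = 0.3059
Step 2: x = sqrt(0.3059)
x = 0.553 um


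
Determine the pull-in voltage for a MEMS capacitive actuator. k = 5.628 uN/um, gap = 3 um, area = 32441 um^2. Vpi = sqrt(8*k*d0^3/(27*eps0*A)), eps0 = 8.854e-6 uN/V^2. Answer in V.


Step 1: Compute numerator: 8 * k * d0^3 = 8 * 5.628 * 3^3 = 1215.648
Step 2: Compute denominator: 27 * eps0 * A = 27 * 8.854e-6 * 32441 = 7.755281
Step 3: Vpi = sqrt(1215.648 / 7.755281)
Vpi = 12.52 V


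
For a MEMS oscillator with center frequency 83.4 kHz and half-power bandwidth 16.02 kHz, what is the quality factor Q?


Step 1: Q = f0 / bandwidth
Step 2: Q = 83.4 / 16.02
Q = 5.2


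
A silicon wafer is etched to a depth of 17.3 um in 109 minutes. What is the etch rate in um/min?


Step 1: Etch rate = depth / time
Step 2: rate = 17.3 / 109
rate = 0.159 um/min


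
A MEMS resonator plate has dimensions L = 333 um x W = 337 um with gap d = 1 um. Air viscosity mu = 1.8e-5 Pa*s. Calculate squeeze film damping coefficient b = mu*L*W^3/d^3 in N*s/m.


Step 1: Convert to SI.
L = 333e-6 m, W = 337e-6 m, d = 1e-6 m
Step 2: W^3 = (337e-6)^3 = 3.83e-11 m^3
Step 3: d^3 = (1e-6)^3 = 1.00e-18 m^3
Step 4: b = 1.8e-5 * 333e-6 * 3.83e-11 / 1.00e-18
b = 2.29e-01 N*s/m


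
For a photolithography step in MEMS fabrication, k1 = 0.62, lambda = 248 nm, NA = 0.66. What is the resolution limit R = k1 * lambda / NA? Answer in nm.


Step 1: Identify values: k1 = 0.62, lambda = 248 nm, NA = 0.66
Step 2: R = k1 * lambda / NA
R = 0.62 * 248 / 0.66
R = 233.0 nm


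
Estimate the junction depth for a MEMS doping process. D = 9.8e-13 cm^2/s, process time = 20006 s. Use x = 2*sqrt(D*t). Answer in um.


Step 1: Compute D*t = 9.8e-13 * 20006 = 1.960588e-08 cm^2
Step 2: sqrt(D*t) = 1.4e-04 cm
Step 3: x = 2 * 1.4e-04 cm = 2.8e-04 cm
Step 4: Convert to um (1 cm = 1e4 um): x = 2.8 um


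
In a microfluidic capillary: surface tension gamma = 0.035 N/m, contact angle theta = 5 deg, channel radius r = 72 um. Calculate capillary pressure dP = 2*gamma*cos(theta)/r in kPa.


Step 1: cos(5 deg) = 0.9962
Step 2: Convert r to m: r = 72e-6 m
Step 3: dP = 2 * 0.035 * 0.9962 / 72e-6 = 968.5 Pa
Step 4: Convert Pa to kPa (divide by 1000).
dP = 0.97 kPa


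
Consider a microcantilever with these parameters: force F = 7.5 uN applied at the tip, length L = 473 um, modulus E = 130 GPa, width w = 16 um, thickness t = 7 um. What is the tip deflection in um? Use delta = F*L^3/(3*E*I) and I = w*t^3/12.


Step 1: Calculate the second moment of area.
I = w * t^3 / 12 = 16 * 7^3 / 12 = 457.3333 um^4
Step 2: Convert E to consistent units (1 GPa = 1000 uN/um^2).
E = 130 GPa = 130000 uN/um^2
Step 3: Calculate tip deflection.
delta = F * L^3 / (3 * E * I)
delta = 7.5 * 473^3 / (3 * 130000 * 457.3333)
delta = 4.4499 um


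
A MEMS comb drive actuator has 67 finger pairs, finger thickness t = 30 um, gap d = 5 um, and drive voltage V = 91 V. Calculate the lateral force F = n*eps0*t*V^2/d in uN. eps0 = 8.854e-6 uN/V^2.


Step 1: Parameters: n=67, eps0=8.854e-6 uN/V^2, t=30 um, V=91 V, d=5 um
Step 2: V^2 = 8281
Step 3: F = 67 * 8.854e-6 * 30 * 8281 / 5
F = 29.475 uN


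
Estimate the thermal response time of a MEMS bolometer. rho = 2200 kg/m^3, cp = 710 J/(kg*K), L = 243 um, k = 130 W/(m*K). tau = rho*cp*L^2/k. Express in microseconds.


Step 1: Convert L to m: L = 243e-6 m
Step 2: L^2 = (243e-6)^2 = 5.9049e-08 m^2
Step 3: tau = 2200 * 710 * 5.9049e-08 / 130 = 7.0949645e-04 s
Step 4: Convert to microseconds (multiply by 1e6).
tau = 709.496 us


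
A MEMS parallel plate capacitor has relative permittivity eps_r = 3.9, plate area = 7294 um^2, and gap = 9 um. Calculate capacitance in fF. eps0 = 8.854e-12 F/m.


Step 1: Convert area to m^2: A = 7294e-12 m^2
Step 2: Convert gap to m: d = 9e-6 m
Step 3: C = eps0 * eps_r * A / d
C = 8.854e-12 * 3.9 * 7294e-12 / 9e-6
Step 4: Convert to fF (multiply by 1e15).
C = 27.99 fF


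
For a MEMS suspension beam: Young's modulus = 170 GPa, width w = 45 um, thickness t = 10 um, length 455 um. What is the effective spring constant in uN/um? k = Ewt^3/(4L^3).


Step 1: Convert E to consistent units (1 GPa = 1000 uN/um^2).
E = 170 GPa = 170000 uN/um^2
Step 2: Compute t^3 = 10^3 = 1000
Step 3: Compute L^3 = 455^3 = 94196375
Step 4: k = 170000 * 45 * 1000 / (4 * 94196375)
k = 20.3033 uN/um


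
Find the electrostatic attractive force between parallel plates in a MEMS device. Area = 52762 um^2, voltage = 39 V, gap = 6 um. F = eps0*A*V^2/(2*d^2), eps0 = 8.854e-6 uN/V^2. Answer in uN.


Step 1: Identify parameters.
eps0 = 8.854e-6 uN/V^2, A = 52762 um^2, V = 39 V, d = 6 um
Step 2: Compute V^2 = 39^2 = 1521
Step 3: Compute d^2 = 6^2 = 36
Step 4: F = 0.5 * 8.854e-6 * 52762 * 1521 / 36
F = 9.869 uN


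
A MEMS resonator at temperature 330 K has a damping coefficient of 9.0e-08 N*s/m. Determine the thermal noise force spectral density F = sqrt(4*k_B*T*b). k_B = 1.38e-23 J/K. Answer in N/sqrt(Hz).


Step 1: Compute 4 * k_B * T * b
= 4 * 1.38e-23 * 330 * 9.0e-08
= 1.6394e-27 N^2/Hz
Step 2: F_noise = sqrt(1.6394e-27)
F_noise = 4.05e-14 N/sqrt(Hz)


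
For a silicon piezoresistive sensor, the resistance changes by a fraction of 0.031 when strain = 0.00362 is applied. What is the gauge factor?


Step 1: Identify values.
dR/R = 0.031, strain = 0.00362
Step 2: GF = (dR/R) / strain = 0.031 / 0.00362
GF = 8.6


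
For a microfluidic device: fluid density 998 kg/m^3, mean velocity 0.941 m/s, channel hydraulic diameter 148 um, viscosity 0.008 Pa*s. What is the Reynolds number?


Step 1: Convert Dh to meters: Dh = 148e-6 m
Step 2: Re = rho * v * Dh / mu
Re = 998 * 0.941 * 148e-6 / 0.008
Re = 17.374


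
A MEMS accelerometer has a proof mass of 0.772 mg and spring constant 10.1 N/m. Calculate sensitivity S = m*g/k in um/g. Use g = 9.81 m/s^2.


Step 1: Convert mass: m = 0.772 mg = 7.72e-07 kg
Step 2: S = m * g / k = 7.72e-07 * 9.81 / 10.1
Step 3: S = 7.50e-07 m/g
Step 4: Convert to um/g: S = 0.75 um/g


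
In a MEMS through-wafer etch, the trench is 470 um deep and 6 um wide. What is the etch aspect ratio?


Step 1: AR = depth / width
Step 2: AR = 470 / 6
AR = 78.3


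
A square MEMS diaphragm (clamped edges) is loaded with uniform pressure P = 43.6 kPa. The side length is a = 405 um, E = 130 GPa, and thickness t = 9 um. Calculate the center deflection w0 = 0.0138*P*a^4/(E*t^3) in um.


Step 1: Convert pressure to compatible units (E is in GPa, so P in GPa).
P = 43.6 kPa = 43.6e-6 GPa
Step 2: Compute numerator: 0.0138 * P * a^4.
a^4 = 405^4 = 26904200625
numerator = 0.0138 * 43.6e-6 * 26904200625 = 1.61877e+04
Step 3: Compute denominator: E * t^3 = 130 * 9^3 = 94770
Step 4: w0 = numerator / denominator = 1.61877e+04 / 94770 = 0.1708 um


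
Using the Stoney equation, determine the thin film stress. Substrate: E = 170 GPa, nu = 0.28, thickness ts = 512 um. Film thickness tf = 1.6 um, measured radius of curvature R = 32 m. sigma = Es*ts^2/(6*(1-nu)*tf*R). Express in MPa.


Step 1: Compute numerator: Es * ts^2 = 170 * 512^2 = 44564480 (GPa*um^2)
Step 2: Compute denominator (R in um): 6*(1-nu)*tf*R = 6*0.72*1.6*32e6 = 221184000.0 (um^2)
Step 3: sigma (GPa) = 44564480 / 221184000.0 = 2.01481e-01 GPa
Step 4: Convert to MPa (x1000): sigma = 201.5 MPa


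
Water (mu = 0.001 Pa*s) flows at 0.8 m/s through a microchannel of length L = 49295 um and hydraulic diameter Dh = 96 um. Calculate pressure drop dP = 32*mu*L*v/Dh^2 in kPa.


Step 1: Convert to SI: L = 49295e-6 m, Dh = 96e-6 m
Step 2: dP = 32 * 0.001 * 49295e-6 * 0.8 / (96e-6)^2
Step 3: dP = 136930.56 Pa
Step 4: Convert to kPa: dP = 136.93 kPa


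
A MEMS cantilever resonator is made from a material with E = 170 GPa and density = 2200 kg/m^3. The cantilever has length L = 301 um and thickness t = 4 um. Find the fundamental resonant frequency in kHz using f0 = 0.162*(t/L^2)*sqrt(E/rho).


Step 1: Convert units to SI.
t_SI = 4e-6 m, L_SI = 301e-6 m
Step 2: Calculate sqrt(E/rho).
sqrt(170e9 / 2200) = 8790.49 m/s
Step 3: Compute f0.
f0 = 0.162 * 4e-6 / (301e-6)^2 * 8790.49 = 62871.7 Hz = 62.87 kHz


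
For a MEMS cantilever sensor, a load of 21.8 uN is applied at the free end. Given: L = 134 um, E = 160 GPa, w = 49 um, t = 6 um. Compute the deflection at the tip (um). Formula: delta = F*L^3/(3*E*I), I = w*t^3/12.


Step 1: Calculate the second moment of area.
I = w * t^3 / 12 = 49 * 6^3 / 12 = 882.0 um^4
Step 2: Convert E to consistent units (1 GPa = 1000 uN/um^2).
E = 160 GPa = 160000 uN/um^2
Step 3: Calculate tip deflection.
delta = F * L^3 / (3 * E * I)
delta = 21.8 * 134^3 / (3 * 160000 * 882.0)
delta = 0.1239 um


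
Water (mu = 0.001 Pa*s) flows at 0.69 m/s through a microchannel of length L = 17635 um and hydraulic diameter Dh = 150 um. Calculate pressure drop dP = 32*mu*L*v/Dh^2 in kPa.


Step 1: Convert to SI: L = 17635e-6 m, Dh = 150e-6 m
Step 2: dP = 32 * 0.001 * 17635e-6 * 0.69 / (150e-6)^2
Step 3: dP = 17305.81 Pa
Step 4: Convert to kPa: dP = 17.31 kPa


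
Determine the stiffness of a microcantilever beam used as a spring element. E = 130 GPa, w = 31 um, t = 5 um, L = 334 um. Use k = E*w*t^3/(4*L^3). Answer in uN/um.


Step 1: Convert E to consistent units (1 GPa = 1000 uN/um^2).
E = 130 GPa = 130000 uN/um^2
Step 2: Compute t^3 = 5^3 = 125
Step 3: Compute L^3 = 334^3 = 37259704
Step 4: k = 130000 * 31 * 125 / (4 * 37259704)
k = 3.38 uN/um


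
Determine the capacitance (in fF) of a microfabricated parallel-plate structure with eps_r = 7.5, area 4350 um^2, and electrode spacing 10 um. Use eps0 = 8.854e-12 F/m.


Step 1: Convert area to m^2: A = 4350e-12 m^2
Step 2: Convert gap to m: d = 10e-6 m
Step 3: C = eps0 * eps_r * A / d
C = 8.854e-12 * 7.5 * 4350e-12 / 10e-6
Step 4: Convert to fF (multiply by 1e15).
C = 28.89 fF


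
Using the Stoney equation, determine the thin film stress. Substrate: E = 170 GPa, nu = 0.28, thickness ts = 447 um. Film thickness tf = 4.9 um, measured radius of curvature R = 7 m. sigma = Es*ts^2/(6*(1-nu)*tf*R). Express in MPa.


Step 1: Compute numerator: Es * ts^2 = 170 * 447^2 = 33967530 (GPa*um^2)
Step 2: Compute denominator (R in um): 6*(1-nu)*tf*R = 6*0.72*4.9*7e6 = 148176000.0 (um^2)
Step 3: sigma (GPa) = 33967530 / 148176000.0 = 2.29238e-01 GPa
Step 4: Convert to MPa (x1000): sigma = 229.2 MPa


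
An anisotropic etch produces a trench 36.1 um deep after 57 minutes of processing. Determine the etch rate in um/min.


Step 1: Etch rate = depth / time
Step 2: rate = 36.1 / 57
rate = 0.633 um/min


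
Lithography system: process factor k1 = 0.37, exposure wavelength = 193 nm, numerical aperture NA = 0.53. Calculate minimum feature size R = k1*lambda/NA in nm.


Step 1: Identify values: k1 = 0.37, lambda = 193 nm, NA = 0.53
Step 2: R = k1 * lambda / NA
R = 0.37 * 193 / 0.53
R = 134.7 nm


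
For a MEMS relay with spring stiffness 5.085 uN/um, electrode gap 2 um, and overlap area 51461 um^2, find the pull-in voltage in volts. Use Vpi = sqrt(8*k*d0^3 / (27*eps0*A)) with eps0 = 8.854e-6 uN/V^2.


Step 1: Compute numerator: 8 * k * d0^3 = 8 * 5.085 * 2^3 = 325.44
Step 2: Compute denominator: 27 * eps0 * A = 27 * 8.854e-6 * 51461 = 12.302164
Step 3: Vpi = sqrt(325.44 / 12.302164)
Vpi = 5.14 V


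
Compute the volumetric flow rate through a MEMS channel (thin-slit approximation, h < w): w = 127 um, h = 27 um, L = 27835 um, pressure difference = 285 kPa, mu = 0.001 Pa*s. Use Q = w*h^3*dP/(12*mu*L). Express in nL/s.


Step 1: Convert all dimensions to SI (meters).
w = 127e-6 m, h = 27e-6 m, L = 27835e-6 m, dP = 285e3 Pa
Step 2: Q = w * h^3 * dP / (12 * mu * L)
Q = 127e-6 * (27e-6)^3 * 285e3 / (12 * 0.001 * 27835e-6) = 2.13288481e-09 m^3/s
Step 3: Convert Q from m^3/s to nL/s (1 m^3 = 1e12 nL, so multiply by 1e12).
Q = 2132.885 nL/s


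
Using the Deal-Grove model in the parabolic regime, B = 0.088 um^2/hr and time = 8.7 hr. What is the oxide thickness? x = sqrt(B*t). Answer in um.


Step 1: Compute B*t = 0.088 * 8.7 = 0.7656
Step 2: x = sqrt(0.7656)
x = 0.875 um


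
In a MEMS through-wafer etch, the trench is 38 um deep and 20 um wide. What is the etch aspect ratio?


Step 1: AR = depth / width
Step 2: AR = 38 / 20
AR = 1.9


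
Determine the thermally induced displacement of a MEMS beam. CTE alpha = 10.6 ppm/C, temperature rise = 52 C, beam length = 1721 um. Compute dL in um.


Step 1: Convert CTE: alpha = 10.6 ppm/C = 10.6e-6 /C
Step 2: dL = 10.6e-6 * 52 * 1721
dL = 0.9486 um


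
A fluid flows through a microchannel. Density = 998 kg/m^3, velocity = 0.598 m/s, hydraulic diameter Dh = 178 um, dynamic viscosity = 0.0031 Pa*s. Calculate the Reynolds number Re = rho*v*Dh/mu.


Step 1: Convert Dh to meters: Dh = 178e-6 m
Step 2: Re = rho * v * Dh / mu
Re = 998 * 0.598 * 178e-6 / 0.0031
Re = 34.268


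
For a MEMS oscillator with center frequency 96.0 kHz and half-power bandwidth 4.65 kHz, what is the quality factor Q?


Step 1: Q = f0 / bandwidth
Step 2: Q = 96.0 / 4.65
Q = 20.6


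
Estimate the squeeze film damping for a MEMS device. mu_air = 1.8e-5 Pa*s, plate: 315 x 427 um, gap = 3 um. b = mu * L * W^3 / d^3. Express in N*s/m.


Step 1: Convert to SI.
L = 315e-6 m, W = 427e-6 m, d = 3e-6 m
Step 2: W^3 = (427e-6)^3 = 7.79e-11 m^3
Step 3: d^3 = (3e-6)^3 = 2.70e-17 m^3
Step 4: b = 1.8e-5 * 315e-6 * 7.79e-11 / 2.70e-17
b = 1.63e-02 N*s/m


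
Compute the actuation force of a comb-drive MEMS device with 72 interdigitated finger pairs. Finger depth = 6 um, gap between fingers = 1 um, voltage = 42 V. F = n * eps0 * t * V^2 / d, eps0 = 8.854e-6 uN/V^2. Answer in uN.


Step 1: Parameters: n=72, eps0=8.854e-6 uN/V^2, t=6 um, V=42 V, d=1 um
Step 2: V^2 = 1764
Step 3: F = 72 * 8.854e-6 * 6 * 1764 / 1
F = 6.747 uN


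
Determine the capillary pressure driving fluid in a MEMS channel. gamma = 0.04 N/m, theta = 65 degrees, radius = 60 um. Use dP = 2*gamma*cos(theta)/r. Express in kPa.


Step 1: cos(65 deg) = 0.4226
Step 2: Convert r to m: r = 60e-6 m
Step 3: dP = 2 * 0.04 * 0.4226 / 60e-6 = 563.5 Pa
Step 4: Convert Pa to kPa (divide by 1000).
dP = 0.56 kPa


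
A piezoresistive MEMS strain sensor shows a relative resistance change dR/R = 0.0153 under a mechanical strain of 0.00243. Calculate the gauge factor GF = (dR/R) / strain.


Step 1: Identify values.
dR/R = 0.0153, strain = 0.00243
Step 2: GF = (dR/R) / strain = 0.0153 / 0.00243
GF = 6.3


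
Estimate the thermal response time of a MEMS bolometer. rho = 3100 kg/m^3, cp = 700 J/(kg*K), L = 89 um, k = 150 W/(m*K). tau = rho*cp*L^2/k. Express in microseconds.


Step 1: Convert L to m: L = 89e-6 m
Step 2: L^2 = (89e-6)^2 = 7.921e-09 m^2
Step 3: tau = 3100 * 700 * 7.921e-09 / 150 = 1.145905e-04 s
Step 4: Convert to microseconds (multiply by 1e6).
tau = 114.59 us


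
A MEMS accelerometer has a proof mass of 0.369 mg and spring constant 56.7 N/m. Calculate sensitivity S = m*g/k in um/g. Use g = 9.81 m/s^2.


Step 1: Convert mass: m = 0.369 mg = 3.69e-07 kg
Step 2: S = m * g / k = 3.69e-07 * 9.81 / 56.7
Step 3: S = 6.38e-08 m/g
Step 4: Convert to um/g: S = 0.064 um/g


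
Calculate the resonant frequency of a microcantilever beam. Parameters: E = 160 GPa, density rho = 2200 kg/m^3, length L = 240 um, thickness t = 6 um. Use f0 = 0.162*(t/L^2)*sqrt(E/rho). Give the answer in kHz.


Step 1: Convert units to SI.
t_SI = 6e-6 m, L_SI = 240e-6 m
Step 2: Calculate sqrt(E/rho).
sqrt(160e9 / 2200) = 8528.03 m/s
Step 3: Compute f0.
f0 = 0.162 * 6e-6 / (240e-6)^2 * 8528.03 = 143910.5 Hz = 143.91 kHz


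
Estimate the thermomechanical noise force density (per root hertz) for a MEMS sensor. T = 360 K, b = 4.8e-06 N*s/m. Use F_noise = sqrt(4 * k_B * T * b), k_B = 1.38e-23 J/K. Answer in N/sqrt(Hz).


Step 1: Compute 4 * k_B * T * b
= 4 * 1.38e-23 * 360 * 4.8e-06
= 9.5386e-26 N^2/Hz
Step 2: F_noise = sqrt(9.5386e-26)
F_noise = 3.09e-13 N/sqrt(Hz)


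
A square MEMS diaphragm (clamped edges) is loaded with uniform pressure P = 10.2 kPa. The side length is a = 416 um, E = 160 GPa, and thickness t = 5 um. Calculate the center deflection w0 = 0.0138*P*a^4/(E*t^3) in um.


Step 1: Convert pressure to compatible units (E is in GPa, so P in GPa).
P = 10.2 kPa = 10.2e-6 GPa
Step 2: Compute numerator: 0.0138 * P * a^4.
a^4 = 416^4 = 29948379136
numerator = 0.0138 * 10.2e-6 * 29948379136 = 4.21553e+03
Step 3: Compute denominator: E * t^3 = 160 * 5^3 = 20000
Step 4: w0 = numerator / denominator = 4.21553e+03 / 20000 = 0.2108 um


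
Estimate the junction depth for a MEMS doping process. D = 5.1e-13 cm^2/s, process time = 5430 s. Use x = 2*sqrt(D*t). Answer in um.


Step 1: Compute D*t = 5.1e-13 * 5430 = 2.7693e-09 cm^2
Step 2: sqrt(D*t) = 5.26241e-05 cm
Step 3: x = 2 * 5.26241e-05 cm = 1.052482e-04 cm
Step 4: Convert to um (1 cm = 1e4 um): x = 1.052 um


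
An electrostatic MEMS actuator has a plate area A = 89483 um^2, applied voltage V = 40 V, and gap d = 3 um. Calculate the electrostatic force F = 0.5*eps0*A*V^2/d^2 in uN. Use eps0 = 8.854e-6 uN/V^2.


Step 1: Identify parameters.
eps0 = 8.854e-6 uN/V^2, A = 89483 um^2, V = 40 V, d = 3 um
Step 2: Compute V^2 = 40^2 = 1600
Step 3: Compute d^2 = 3^2 = 9
Step 4: F = 0.5 * 8.854e-6 * 89483 * 1600 / 9
F = 70.425 uN


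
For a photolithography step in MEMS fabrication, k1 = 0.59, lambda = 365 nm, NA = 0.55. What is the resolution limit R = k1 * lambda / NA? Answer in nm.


Step 1: Identify values: k1 = 0.59, lambda = 365 nm, NA = 0.55
Step 2: R = k1 * lambda / NA
R = 0.59 * 365 / 0.55
R = 391.5 nm


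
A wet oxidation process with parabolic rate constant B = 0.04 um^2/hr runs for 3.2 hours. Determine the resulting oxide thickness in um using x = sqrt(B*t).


Step 1: Compute B*t = 0.04 * 3.2 = 0.128
Step 2: x = sqrt(0.128)
x = 0.358 um


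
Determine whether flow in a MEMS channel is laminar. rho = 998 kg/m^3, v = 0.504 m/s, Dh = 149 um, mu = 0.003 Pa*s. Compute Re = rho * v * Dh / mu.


Step 1: Convert Dh to meters: Dh = 149e-6 m
Step 2: Re = rho * v * Dh / mu
Re = 998 * 0.504 * 149e-6 / 0.003
Re = 24.982
Since Re = 24.982 is below ~2300, the flow is laminar.


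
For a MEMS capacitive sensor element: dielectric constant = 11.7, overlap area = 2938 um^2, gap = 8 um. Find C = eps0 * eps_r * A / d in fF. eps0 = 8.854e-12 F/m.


Step 1: Convert area to m^2: A = 2938e-12 m^2
Step 2: Convert gap to m: d = 8e-6 m
Step 3: C = eps0 * eps_r * A / d
C = 8.854e-12 * 11.7 * 2938e-12 / 8e-6
Step 4: Convert to fF (multiply by 1e15).
C = 38.04 fF


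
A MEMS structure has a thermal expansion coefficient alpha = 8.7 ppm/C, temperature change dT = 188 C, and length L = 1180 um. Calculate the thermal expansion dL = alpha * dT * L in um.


Step 1: Convert CTE: alpha = 8.7 ppm/C = 8.7e-6 /C
Step 2: dL = 8.7e-6 * 188 * 1180
dL = 1.93 um


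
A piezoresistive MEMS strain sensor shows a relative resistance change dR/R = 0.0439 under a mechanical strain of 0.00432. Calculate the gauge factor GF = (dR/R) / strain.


Step 1: Identify values.
dR/R = 0.0439, strain = 0.00432
Step 2: GF = (dR/R) / strain = 0.0439 / 0.00432
GF = 10.2


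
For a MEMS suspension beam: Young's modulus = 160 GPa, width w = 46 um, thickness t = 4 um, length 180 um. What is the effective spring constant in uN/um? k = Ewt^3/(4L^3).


Step 1: Convert E to consistent units (1 GPa = 1000 uN/um^2).
E = 160 GPa = 160000 uN/um^2
Step 2: Compute t^3 = 4^3 = 64
Step 3: Compute L^3 = 180^3 = 5832000
Step 4: k = 160000 * 46 * 64 / (4 * 5832000)
k = 20.192 uN/um


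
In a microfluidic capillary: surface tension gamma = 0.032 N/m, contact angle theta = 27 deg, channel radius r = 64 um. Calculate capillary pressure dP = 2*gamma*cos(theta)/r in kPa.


Step 1: cos(27 deg) = 0.891
Step 2: Convert r to m: r = 64e-6 m
Step 3: dP = 2 * 0.032 * 0.891 / 64e-6 = 891.0 Pa
Step 4: Convert Pa to kPa (divide by 1000).
dP = 0.89 kPa


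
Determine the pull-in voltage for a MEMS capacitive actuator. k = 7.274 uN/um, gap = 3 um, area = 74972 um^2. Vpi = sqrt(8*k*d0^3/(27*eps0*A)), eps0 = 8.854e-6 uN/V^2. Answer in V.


Step 1: Compute numerator: 8 * k * d0^3 = 8 * 7.274 * 3^3 = 1571.184
Step 2: Compute denominator: 27 * eps0 * A = 27 * 8.854e-6 * 74972 = 17.922656
Step 3: Vpi = sqrt(1571.184 / 17.922656)
Vpi = 9.36 V


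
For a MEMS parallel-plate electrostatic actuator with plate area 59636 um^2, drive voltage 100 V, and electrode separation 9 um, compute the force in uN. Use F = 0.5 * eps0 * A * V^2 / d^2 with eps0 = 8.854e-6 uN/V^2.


Step 1: Identify parameters.
eps0 = 8.854e-6 uN/V^2, A = 59636 um^2, V = 100 V, d = 9 um
Step 2: Compute V^2 = 100^2 = 10000
Step 3: Compute d^2 = 9^2 = 81
Step 4: F = 0.5 * 8.854e-6 * 59636 * 10000 / 81
F = 32.594 uN


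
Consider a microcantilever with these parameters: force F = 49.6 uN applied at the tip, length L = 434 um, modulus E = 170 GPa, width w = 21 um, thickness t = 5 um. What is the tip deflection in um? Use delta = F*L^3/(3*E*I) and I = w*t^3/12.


Step 1: Calculate the second moment of area.
I = w * t^3 / 12 = 21 * 5^3 / 12 = 218.75 um^4
Step 2: Convert E to consistent units (1 GPa = 1000 uN/um^2).
E = 170 GPa = 170000 uN/um^2
Step 3: Calculate tip deflection.
delta = F * L^3 / (3 * E * I)
delta = 49.6 * 434^3 / (3 * 170000 * 218.75)
delta = 36.344 um


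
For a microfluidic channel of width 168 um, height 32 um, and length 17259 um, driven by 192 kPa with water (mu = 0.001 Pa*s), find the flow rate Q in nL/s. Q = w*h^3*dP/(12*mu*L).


Step 1: Convert all dimensions to SI (meters).
w = 168e-6 m, h = 32e-6 m, L = 17259e-6 m, dP = 192e3 Pa
Step 2: Q = w * h^3 * dP / (12 * mu * L)
Q = 168e-6 * (32e-6)^3 * 192e3 / (12 * 0.001 * 17259e-6) = 5.10344655e-09 m^3/s
Step 3: Convert Q from m^3/s to nL/s (1 m^3 = 1e12 nL, so multiply by 1e12).
Q = 5103.447 nL/s


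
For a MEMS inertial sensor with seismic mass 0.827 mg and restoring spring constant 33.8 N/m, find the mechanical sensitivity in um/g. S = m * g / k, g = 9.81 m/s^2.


Step 1: Convert mass: m = 0.827 mg = 8.27e-07 kg
Step 2: S = m * g / k = 8.27e-07 * 9.81 / 33.8
Step 3: S = 2.40e-07 m/g
Step 4: Convert to um/g: S = 0.24 um/g


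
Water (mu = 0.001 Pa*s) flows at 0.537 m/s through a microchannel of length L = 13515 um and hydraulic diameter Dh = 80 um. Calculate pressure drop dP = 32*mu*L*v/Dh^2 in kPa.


Step 1: Convert to SI: L = 13515e-6 m, Dh = 80e-6 m
Step 2: dP = 32 * 0.001 * 13515e-6 * 0.537 / (80e-6)^2
Step 3: dP = 36287.78 Pa
Step 4: Convert to kPa: dP = 36.29 kPa


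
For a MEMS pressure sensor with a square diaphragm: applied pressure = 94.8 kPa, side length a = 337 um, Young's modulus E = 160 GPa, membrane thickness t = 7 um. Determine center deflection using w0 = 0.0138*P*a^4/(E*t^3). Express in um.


Step 1: Convert pressure to compatible units (E is in GPa, so P in GPa).
P = 94.8 kPa = 94.8e-6 GPa
Step 2: Compute numerator: 0.0138 * P * a^4.
a^4 = 337^4 = 12897917761
numerator = 0.0138 * 94.8e-6 * 12897917761 = 1.68736e+04
Step 3: Compute denominator: E * t^3 = 160 * 7^3 = 54880
Step 4: w0 = numerator / denominator = 1.68736e+04 / 54880 = 0.3075 um


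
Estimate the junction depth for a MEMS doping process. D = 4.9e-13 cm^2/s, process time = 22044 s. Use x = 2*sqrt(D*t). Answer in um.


Step 1: Compute D*t = 4.9e-13 * 22044 = 1.080156e-08 cm^2
Step 2: sqrt(D*t) = 1.03931e-04 cm
Step 3: x = 2 * 1.03931e-04 cm = 2.07862e-04 cm
Step 4: Convert to um (1 cm = 1e4 um): x = 2.079 um


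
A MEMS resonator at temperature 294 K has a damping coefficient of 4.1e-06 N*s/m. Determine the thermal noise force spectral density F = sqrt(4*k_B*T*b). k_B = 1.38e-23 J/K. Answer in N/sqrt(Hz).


Step 1: Compute 4 * k_B * T * b
= 4 * 1.38e-23 * 294 * 4.1e-06
= 6.6538e-26 N^2/Hz
Step 2: F_noise = sqrt(6.6538e-26)
F_noise = 2.58e-13 N/sqrt(Hz)


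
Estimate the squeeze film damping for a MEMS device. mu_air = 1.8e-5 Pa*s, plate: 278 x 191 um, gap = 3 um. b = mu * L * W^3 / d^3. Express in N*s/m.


Step 1: Convert to SI.
L = 278e-6 m, W = 191e-6 m, d = 3e-6 m
Step 2: W^3 = (191e-6)^3 = 6.97e-12 m^3
Step 3: d^3 = (3e-6)^3 = 2.70e-17 m^3
Step 4: b = 1.8e-5 * 278e-6 * 6.97e-12 / 2.70e-17
b = 1.29e-03 N*s/m


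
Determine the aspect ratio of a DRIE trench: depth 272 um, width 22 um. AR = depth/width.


Step 1: AR = depth / width
Step 2: AR = 272 / 22
AR = 12.4


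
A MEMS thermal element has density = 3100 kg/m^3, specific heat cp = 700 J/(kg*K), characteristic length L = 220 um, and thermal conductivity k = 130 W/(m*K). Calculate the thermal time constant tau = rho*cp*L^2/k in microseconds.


Step 1: Convert L to m: L = 220e-6 m
Step 2: L^2 = (220e-6)^2 = 4.84e-08 m^2
Step 3: tau = 3100 * 700 * 4.84e-08 / 130 = 8.0790769e-04 s
Step 4: Convert to microseconds (multiply by 1e6).
tau = 807.908 us


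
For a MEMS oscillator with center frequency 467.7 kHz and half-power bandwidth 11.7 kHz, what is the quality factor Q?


Step 1: Q = f0 / bandwidth
Step 2: Q = 467.7 / 11.7
Q = 40.0


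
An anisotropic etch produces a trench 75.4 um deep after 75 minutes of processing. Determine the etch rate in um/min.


Step 1: Etch rate = depth / time
Step 2: rate = 75.4 / 75
rate = 1.005 um/min


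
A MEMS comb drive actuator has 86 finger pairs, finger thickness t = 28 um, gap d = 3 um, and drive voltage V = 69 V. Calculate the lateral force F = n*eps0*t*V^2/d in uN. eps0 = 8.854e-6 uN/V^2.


Step 1: Parameters: n=86, eps0=8.854e-6 uN/V^2, t=28 um, V=69 V, d=3 um
Step 2: V^2 = 4761
Step 3: F = 86 * 8.854e-6 * 28 * 4761 / 3
F = 33.836 uN


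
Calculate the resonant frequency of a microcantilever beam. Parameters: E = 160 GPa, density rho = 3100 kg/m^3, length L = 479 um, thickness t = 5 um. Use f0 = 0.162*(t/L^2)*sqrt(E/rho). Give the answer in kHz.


Step 1: Convert units to SI.
t_SI = 5e-6 m, L_SI = 479e-6 m
Step 2: Calculate sqrt(E/rho).
sqrt(160e9 / 3100) = 7184.21 m/s
Step 3: Compute f0.
f0 = 0.162 * 5e-6 / (479e-6)^2 * 7184.21 = 25362.6 Hz = 25.36 kHz


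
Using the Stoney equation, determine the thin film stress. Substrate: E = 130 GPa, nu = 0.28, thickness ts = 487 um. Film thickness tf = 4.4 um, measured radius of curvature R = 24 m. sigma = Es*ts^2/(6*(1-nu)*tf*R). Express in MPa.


Step 1: Compute numerator: Es * ts^2 = 130 * 487^2 = 30831970 (GPa*um^2)
Step 2: Compute denominator (R in um): 6*(1-nu)*tf*R = 6*0.72*4.4*24e6 = 456192000.0 (um^2)
Step 3: sigma (GPa) = 30831970 / 456192000.0 = 6.7586e-02 GPa
Step 4: Convert to MPa (x1000): sigma = 67.6 MPa


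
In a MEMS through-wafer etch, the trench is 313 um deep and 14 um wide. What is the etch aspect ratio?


Step 1: AR = depth / width
Step 2: AR = 313 / 14
AR = 22.4


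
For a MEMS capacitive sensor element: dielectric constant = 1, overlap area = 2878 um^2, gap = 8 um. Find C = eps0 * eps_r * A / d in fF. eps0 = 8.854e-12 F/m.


Step 1: Convert area to m^2: A = 2878e-12 m^2
Step 2: Convert gap to m: d = 8e-6 m
Step 3: C = eps0 * eps_r * A / d
C = 8.854e-12 * 1 * 2878e-12 / 8e-6
Step 4: Convert to fF (multiply by 1e15).
C = 3.19 fF


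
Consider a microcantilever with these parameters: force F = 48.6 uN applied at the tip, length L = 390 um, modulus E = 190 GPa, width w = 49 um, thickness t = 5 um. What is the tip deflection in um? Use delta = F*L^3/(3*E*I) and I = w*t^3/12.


Step 1: Calculate the second moment of area.
I = w * t^3 / 12 = 49 * 5^3 / 12 = 510.4167 um^4
Step 2: Convert E to consistent units (1 GPa = 1000 uN/um^2).
E = 190 GPa = 190000 uN/um^2
Step 3: Calculate tip deflection.
delta = F * L^3 / (3 * E * I)
delta = 48.6 * 390^3 / (3 * 190000 * 510.4167)
delta = 9.909 um


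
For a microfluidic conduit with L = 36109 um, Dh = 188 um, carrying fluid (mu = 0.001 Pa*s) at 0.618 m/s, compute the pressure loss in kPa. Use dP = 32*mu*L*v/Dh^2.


Step 1: Convert to SI: L = 36109e-6 m, Dh = 188e-6 m
Step 2: dP = 32 * 0.001 * 36109e-6 * 0.618 / (188e-6)^2
Step 3: dP = 20204.04 Pa
Step 4: Convert to kPa: dP = 20.2 kPa


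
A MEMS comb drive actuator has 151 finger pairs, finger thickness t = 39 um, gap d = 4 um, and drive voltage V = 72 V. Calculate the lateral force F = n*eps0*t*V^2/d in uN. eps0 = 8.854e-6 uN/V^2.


Step 1: Parameters: n=151, eps0=8.854e-6 uN/V^2, t=39 um, V=72 V, d=4 um
Step 2: V^2 = 5184
Step 3: F = 151 * 8.854e-6 * 39 * 5184 / 4
F = 67.575 uN


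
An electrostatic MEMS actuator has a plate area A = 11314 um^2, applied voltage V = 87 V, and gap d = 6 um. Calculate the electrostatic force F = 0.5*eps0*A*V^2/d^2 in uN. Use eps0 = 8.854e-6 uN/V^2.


Step 1: Identify parameters.
eps0 = 8.854e-6 uN/V^2, A = 11314 um^2, V = 87 V, d = 6 um
Step 2: Compute V^2 = 87^2 = 7569
Step 3: Compute d^2 = 6^2 = 36
Step 4: F = 0.5 * 8.854e-6 * 11314 * 7569 / 36
F = 10.531 uN


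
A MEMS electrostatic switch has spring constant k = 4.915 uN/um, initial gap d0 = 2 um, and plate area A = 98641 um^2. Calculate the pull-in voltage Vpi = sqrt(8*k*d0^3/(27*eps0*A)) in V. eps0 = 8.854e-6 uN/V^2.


Step 1: Compute numerator: 8 * k * d0^3 = 8 * 4.915 * 2^3 = 314.56
Step 2: Compute denominator: 27 * eps0 * A = 27 * 8.854e-6 * 98641 = 23.58092
Step 3: Vpi = sqrt(314.56 / 23.58092)
Vpi = 3.65 V


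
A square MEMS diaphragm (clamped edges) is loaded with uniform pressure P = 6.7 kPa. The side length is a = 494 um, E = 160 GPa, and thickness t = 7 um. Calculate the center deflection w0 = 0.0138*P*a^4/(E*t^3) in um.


Step 1: Convert pressure to compatible units (E is in GPa, so P in GPa).
P = 6.7 kPa = 6.7e-6 GPa
Step 2: Compute numerator: 0.0138 * P * a^4.
a^4 = 494^4 = 59553569296
numerator = 0.0138 * 6.7e-6 * 59553569296 = 5.50632e+03
Step 3: Compute denominator: E * t^3 = 160 * 7^3 = 54880
Step 4: w0 = numerator / denominator = 5.50632e+03 / 54880 = 0.1003 um


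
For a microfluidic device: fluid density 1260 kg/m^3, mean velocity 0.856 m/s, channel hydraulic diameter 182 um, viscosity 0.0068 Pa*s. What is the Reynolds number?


Step 1: Convert Dh to meters: Dh = 182e-6 m
Step 2: Re = rho * v * Dh / mu
Re = 1260 * 0.856 * 182e-6 / 0.0068
Re = 28.867


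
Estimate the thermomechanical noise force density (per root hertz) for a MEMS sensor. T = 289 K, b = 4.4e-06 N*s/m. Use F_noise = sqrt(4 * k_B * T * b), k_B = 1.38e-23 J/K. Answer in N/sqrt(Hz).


Step 1: Compute 4 * k_B * T * b
= 4 * 1.38e-23 * 289 * 4.4e-06
= 7.0192e-26 N^2/Hz
Step 2: F_noise = sqrt(7.0192e-26)
F_noise = 2.65e-13 N/sqrt(Hz)


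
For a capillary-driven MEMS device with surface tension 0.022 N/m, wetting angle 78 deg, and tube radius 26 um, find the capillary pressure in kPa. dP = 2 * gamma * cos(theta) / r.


Step 1: cos(78 deg) = 0.2079
Step 2: Convert r to m: r = 26e-6 m
Step 3: dP = 2 * 0.022 * 0.2079 / 26e-6 = 351.8 Pa
Step 4: Convert Pa to kPa (divide by 1000).
dP = 0.35 kPa


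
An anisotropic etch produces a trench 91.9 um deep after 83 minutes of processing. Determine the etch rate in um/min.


Step 1: Etch rate = depth / time
Step 2: rate = 91.9 / 83
rate = 1.107 um/min


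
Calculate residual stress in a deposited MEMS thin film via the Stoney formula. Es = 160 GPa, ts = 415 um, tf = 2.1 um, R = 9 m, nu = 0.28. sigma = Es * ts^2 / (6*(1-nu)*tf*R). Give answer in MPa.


Step 1: Compute numerator: Es * ts^2 = 160 * 415^2 = 27556000 (GPa*um^2)
Step 2: Compute denominator (R in um): 6*(1-nu)*tf*R = 6*0.72*2.1*9e6 = 81648000.0 (um^2)
Step 3: sigma (GPa) = 27556000 / 81648000.0 = 3.37498e-01 GPa
Step 4: Convert to MPa (x1000): sigma = 337.5 MPa
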